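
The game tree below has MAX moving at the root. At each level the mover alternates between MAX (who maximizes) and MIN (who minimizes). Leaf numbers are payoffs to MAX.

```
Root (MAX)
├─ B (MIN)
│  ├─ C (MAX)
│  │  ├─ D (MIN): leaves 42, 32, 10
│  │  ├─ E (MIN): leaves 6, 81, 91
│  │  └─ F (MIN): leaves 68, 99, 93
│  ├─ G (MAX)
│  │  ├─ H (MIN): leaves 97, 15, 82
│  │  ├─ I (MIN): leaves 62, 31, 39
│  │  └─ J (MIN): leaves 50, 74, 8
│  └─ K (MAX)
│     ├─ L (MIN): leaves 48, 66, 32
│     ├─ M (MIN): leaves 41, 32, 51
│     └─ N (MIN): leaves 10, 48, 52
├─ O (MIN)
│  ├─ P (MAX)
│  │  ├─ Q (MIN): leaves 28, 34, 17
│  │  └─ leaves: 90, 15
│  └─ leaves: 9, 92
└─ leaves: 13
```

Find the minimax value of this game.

31

D (MIN): min(42, 32, 10) = 10
E (MIN): min(6, 81, 91) = 6
F (MIN): min(68, 99, 93) = 68
C (MAX): max(10, 6, 68) = 68
H (MIN): min(97, 15, 82) = 15
I (MIN): min(62, 31, 39) = 31
J (MIN): min(50, 74, 8) = 8
G (MAX): max(15, 31, 8) = 31
L (MIN): min(48, 66, 32) = 32
M (MIN): min(41, 32, 51) = 32
N (MIN): min(10, 48, 52) = 10
K (MAX): max(32, 32, 10) = 32
B (MIN): min(68, 31, 32) = 31
Q (MIN): min(28, 34, 17) = 17
P (MAX): max(17, 90, 15) = 90
O (MIN): min(90, 9, 92) = 9
Root (MAX): max(31, 9, 13) = 31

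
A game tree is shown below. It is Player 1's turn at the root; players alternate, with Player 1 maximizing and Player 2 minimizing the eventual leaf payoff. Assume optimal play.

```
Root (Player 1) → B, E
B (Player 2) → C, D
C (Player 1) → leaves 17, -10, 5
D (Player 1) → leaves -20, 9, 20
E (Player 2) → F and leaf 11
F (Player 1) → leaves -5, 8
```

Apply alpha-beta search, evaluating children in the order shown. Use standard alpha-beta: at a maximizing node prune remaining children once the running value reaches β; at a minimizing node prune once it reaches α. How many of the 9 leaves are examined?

C [α=-∞,β=+∞]: v=17
D [α=-∞,β=17]: v=20
B [α=-∞,β=+∞]: v=17
F [α=17,β=+∞]: v=8
E [α=17,β=+∞]: v=8 after child 1 ≤ α → α-cutoff, skip 1
Root [α=-∞,β=+∞]: v=17
Leaves evaluated: 8 of 9.

8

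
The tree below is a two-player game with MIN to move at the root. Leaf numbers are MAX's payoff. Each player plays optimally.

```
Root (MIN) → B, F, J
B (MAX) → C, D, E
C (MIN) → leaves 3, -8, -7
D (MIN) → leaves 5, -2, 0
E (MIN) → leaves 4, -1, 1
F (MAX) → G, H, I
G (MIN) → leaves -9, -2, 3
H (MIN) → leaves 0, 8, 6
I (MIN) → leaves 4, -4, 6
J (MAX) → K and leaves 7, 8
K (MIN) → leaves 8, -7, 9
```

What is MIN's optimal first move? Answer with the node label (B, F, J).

C (MIN): min(3, -8, -7) = -8
D (MIN): min(5, -2, 0) = -2
E (MIN): min(4, -1, 1) = -1
B (MAX): max(-8, -2, -1) = -1
G (MIN): min(-9, -2, 3) = -9
H (MIN): min(0, 8, 6) = 0
I (MIN): min(4, -4, 6) = -4
F (MAX): max(-9, 0, -4) = 0
K (MIN): min(8, -7, 9) = -7
J (MAX): max(-7, 7, 8) = 8
Root (MIN): min(-1, 0, 8) = -1
MIN picks the child with the lowest value: B (value -1).

B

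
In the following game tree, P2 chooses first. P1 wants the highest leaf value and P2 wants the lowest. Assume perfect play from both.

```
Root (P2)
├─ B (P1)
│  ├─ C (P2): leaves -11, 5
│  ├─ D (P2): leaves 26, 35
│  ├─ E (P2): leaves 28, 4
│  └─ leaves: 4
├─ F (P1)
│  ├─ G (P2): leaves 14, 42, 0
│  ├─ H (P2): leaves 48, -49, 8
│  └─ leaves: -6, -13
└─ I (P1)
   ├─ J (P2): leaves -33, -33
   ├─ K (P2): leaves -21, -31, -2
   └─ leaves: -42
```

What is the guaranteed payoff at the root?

C (P2): min(-11, 5) = -11
D (P2): min(26, 35) = 26
E (P2): min(28, 4) = 4
B (P1): max(-11, 26, 4, 4) = 26
G (P2): min(14, 42, 0) = 0
H (P2): min(48, -49, 8) = -49
F (P1): max(0, -49, -6, -13) = 0
J (P2): min(-33, -33) = -33
K (P2): min(-21, -31, -2) = -31
I (P1): max(-33, -31, -42) = -31
Root (P2): min(26, 0, -31) = -31

-31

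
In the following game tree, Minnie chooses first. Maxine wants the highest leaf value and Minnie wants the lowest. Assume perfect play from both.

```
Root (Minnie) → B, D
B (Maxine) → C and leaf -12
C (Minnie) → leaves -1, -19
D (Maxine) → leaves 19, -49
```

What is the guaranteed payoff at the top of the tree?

C (Minnie): min(-1, -19) = -19
B (Maxine): max(-19, -12) = -12
D (Maxine): max(19, -49) = 19
Root (Minnie): min(-12, 19) = -12

-12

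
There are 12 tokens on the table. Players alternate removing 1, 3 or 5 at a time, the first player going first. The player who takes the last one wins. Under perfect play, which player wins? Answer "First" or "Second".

W/L table (W = player to move can force a win):
i:   0  1  2  3  4  5  6  7  8  9 10 11 12
     L  W  L  W  L  W  L  W  L  W  L  W  L
Position 12 is L, so the second player wins.

Second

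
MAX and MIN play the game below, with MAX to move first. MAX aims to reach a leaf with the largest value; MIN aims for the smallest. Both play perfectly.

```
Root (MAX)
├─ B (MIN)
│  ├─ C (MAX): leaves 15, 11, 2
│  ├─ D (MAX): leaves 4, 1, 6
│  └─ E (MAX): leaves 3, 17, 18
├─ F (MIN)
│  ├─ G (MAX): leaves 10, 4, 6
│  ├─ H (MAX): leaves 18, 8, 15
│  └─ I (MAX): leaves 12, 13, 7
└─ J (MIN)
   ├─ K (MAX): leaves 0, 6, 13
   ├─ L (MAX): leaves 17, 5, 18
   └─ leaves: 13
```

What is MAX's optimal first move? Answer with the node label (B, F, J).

J

C (MAX): max(15, 11, 2) = 15
D (MAX): max(4, 1, 6) = 6
E (MAX): max(3, 17, 18) = 18
B (MIN): min(15, 6, 18) = 6
G (MAX): max(10, 4, 6) = 10
H (MAX): max(18, 8, 15) = 18
I (MAX): max(12, 13, 7) = 13
F (MIN): min(10, 18, 13) = 10
K (MAX): max(0, 6, 13) = 13
L (MAX): max(17, 5, 18) = 18
J (MIN): min(13, 18, 13) = 13
Root (MAX): max(6, 10, 13) = 13
MAX picks the child with the highest value: J (value 13).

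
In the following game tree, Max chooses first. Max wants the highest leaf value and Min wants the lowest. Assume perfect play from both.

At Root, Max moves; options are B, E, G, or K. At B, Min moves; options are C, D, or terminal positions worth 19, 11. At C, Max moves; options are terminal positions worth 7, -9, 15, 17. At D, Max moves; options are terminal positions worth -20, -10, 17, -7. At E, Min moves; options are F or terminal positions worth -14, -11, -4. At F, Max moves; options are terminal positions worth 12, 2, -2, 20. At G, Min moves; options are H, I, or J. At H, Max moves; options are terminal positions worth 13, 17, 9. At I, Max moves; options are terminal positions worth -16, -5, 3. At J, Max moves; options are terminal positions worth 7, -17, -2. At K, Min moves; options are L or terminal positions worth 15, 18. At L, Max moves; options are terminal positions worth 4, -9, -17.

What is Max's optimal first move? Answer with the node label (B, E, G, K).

C (Max): max(7, -9, 15, 17) = 17
D (Max): max(-20, -10, 17, -7) = 17
B (Min): min(17, 17, 19, 11) = 11
F (Max): max(12, 2, -2, 20) = 20
E (Min): min(20, -14, -11, -4) = -14
H (Max): max(13, 17, 9) = 17
I (Max): max(-16, -5, 3) = 3
J (Max): max(7, -17, -2) = 7
G (Min): min(17, 3, 7) = 3
L (Max): max(4, -9, -17) = 4
K (Min): min(4, 15, 18) = 4
Root (Max): max(11, -14, 3, 4) = 11
Max picks the child with the highest value: B (value 11).

B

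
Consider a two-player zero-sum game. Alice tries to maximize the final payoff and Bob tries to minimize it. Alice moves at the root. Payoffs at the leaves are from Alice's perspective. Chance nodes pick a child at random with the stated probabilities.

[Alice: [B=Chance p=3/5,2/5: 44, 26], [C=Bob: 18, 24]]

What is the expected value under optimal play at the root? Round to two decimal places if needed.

B (Chance): 3/5·44 + 2/5·26 = 36.8
C (Bob): min(18, 24) = 18
Root (Alice): max(36.8, 18) = 36.8

36.8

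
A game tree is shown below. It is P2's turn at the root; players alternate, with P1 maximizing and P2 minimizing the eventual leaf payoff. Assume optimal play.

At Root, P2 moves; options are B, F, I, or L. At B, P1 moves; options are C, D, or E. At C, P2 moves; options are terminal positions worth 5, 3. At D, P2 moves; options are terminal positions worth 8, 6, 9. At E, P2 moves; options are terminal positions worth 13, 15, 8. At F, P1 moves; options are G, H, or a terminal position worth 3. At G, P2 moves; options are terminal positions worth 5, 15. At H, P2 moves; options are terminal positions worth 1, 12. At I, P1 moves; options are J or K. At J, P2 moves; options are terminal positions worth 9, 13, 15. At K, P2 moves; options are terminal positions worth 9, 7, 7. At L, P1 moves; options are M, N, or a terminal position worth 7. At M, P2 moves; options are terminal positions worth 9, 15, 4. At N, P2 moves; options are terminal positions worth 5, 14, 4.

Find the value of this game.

C (P2): min(5, 3) = 3
D (P2): min(8, 6, 9) = 6
E (P2): min(13, 15, 8) = 8
B (P1): max(3, 6, 8) = 8
G (P2): min(5, 15) = 5
H (P2): min(1, 12) = 1
F (P1): max(5, 1, 3) = 5
J (P2): min(9, 13, 15) = 9
K (P2): min(9, 7, 7) = 7
I (P1): max(9, 7) = 9
M (P2): min(9, 15, 4) = 4
N (P2): min(5, 14, 4) = 4
L (P1): max(4, 4, 7) = 7
Root (P2): min(8, 5, 9, 7) = 5

5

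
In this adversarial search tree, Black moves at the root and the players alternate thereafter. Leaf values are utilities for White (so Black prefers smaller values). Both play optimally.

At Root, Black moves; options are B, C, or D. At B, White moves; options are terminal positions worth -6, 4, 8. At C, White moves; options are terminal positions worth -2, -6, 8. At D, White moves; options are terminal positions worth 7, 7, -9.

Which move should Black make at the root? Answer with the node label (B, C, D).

D

B (White): max(-6, 4, 8) = 8
C (White): max(-2, -6, 8) = 8
D (White): max(7, 7, -9) = 7
Root (Black): min(8, 8, 7) = 7
Black picks the child with the lowest value: D (value 7).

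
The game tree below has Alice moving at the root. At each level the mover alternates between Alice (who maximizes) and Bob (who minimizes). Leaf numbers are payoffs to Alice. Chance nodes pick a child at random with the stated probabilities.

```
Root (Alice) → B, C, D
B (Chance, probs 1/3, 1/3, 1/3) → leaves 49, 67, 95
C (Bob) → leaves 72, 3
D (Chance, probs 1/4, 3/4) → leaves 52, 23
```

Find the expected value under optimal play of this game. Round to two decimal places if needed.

70.33

B (Chance): 1/3·49 + 1/3·67 + 1/3·95 = 70.33
C (Bob): min(72, 3) = 3
D (Chance): 1/4·52 + 3/4·23 = 30.25
Root (Alice): max(70.33, 3, 30.25) = 70.33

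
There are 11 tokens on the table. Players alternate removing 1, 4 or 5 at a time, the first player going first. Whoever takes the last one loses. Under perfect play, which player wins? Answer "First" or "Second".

Mark each pile size as W (mover wins) or L (mover loses):
i:   0  1  2  3  4  5  6  7  8  9 10 11
     W  L  W  L  W  W  W  W  W  L  W  L
Position 11 is L, so the second player wins.

Second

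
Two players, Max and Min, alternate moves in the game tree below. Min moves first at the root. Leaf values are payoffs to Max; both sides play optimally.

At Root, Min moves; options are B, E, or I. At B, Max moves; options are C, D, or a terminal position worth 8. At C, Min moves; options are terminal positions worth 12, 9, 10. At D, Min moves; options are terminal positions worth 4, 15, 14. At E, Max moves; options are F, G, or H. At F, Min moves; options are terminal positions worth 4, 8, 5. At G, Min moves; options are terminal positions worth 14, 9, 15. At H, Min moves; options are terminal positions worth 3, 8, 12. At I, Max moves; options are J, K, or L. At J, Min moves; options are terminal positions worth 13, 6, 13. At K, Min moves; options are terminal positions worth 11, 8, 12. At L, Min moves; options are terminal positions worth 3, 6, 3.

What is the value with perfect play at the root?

C (Min): min(12, 9, 10) = 9
D (Min): min(4, 15, 14) = 4
B (Max): max(9, 4, 8) = 9
F (Min): min(4, 8, 5) = 4
G (Min): min(14, 9, 15) = 9
H (Min): min(3, 8, 12) = 3
E (Max): max(4, 9, 3) = 9
J (Min): min(13, 6, 13) = 6
K (Min): min(11, 8, 12) = 8
L (Min): min(3, 6, 3) = 3
I (Max): max(6, 8, 3) = 8
Root (Min): min(9, 9, 8) = 8

8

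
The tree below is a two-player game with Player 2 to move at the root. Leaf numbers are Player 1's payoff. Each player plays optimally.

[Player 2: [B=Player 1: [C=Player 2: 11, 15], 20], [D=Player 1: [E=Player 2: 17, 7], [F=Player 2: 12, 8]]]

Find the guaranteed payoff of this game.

C (Player 2): min(11, 15) = 11
B (Player 1): max(11, 20) = 20
E (Player 2): min(17, 7) = 7
F (Player 2): min(12, 8) = 8
D (Player 1): max(7, 8) = 8
Root (Player 2): min(20, 8) = 8

8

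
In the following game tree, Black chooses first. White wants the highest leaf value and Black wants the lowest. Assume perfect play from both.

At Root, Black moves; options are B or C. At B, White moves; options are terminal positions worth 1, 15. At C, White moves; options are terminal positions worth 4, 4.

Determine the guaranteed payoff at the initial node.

B (White): max(1, 15) = 15
C (White): max(4, 4) = 4
Root (Black): min(15, 4) = 4

4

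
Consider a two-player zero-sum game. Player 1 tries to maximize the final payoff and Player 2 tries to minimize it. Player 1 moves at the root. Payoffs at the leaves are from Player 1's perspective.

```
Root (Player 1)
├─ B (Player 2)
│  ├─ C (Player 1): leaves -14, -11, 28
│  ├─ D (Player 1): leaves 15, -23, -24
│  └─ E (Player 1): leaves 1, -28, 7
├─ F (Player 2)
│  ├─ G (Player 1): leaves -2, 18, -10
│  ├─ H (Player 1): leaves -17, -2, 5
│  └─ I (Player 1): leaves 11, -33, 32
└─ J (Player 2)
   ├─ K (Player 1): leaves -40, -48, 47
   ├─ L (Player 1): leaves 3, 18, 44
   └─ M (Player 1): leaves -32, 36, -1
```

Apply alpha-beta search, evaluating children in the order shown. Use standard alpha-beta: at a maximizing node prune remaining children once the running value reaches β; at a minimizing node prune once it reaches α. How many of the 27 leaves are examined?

C [α=-∞,β=+∞]: v=28
D [α=-∞,β=28]: v=15
E [α=-∞,β=15]: v=7
B [α=-∞,β=+∞]: v=7
G [α=7,β=+∞]: v=18
H [α=7,β=18]: v=5
F [α=7,β=+∞]: v=5 after child 2 ≤ α → α-cutoff, skip 1
K [α=7,β=+∞]: v=47
L [α=7,β=47]: v=44
M [α=7,β=44]: v=36
J [α=7,β=+∞]: v=36
Root [α=-∞,β=+∞]: v=36
Leaves evaluated: 24 of 27.

24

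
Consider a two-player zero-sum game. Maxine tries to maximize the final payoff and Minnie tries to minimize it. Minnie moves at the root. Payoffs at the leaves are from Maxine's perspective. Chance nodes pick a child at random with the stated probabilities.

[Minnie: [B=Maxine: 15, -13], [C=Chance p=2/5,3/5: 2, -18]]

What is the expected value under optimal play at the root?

-10

B (Maxine): max(15, -13) = 15
C (Chance): 2/5·2 + 3/5·-18 = -10
Root (Minnie): min(15, -10) = -10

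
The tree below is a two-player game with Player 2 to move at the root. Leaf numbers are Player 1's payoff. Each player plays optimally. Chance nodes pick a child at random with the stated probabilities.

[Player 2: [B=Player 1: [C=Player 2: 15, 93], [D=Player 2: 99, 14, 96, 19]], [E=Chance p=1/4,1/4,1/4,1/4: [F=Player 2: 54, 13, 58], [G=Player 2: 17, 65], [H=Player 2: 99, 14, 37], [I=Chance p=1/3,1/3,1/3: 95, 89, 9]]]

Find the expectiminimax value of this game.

15

C (Player 2): min(15, 93) = 15
D (Player 2): min(99, 14, 96, 19) = 14
B (Player 1): max(15, 14) = 15
F (Player 2): min(54, 13, 58) = 13
G (Player 2): min(17, 65) = 17
H (Player 2): min(99, 14, 37) = 14
I (Chance): 1/3·95 + 1/3·89 + 1/3·9 = 64.33
E (Chance): 1/4·13 + 1/4·17 + 1/4·14 + 1/4·64.33 = 27.08
Root (Player 2): min(15, 27.08) = 15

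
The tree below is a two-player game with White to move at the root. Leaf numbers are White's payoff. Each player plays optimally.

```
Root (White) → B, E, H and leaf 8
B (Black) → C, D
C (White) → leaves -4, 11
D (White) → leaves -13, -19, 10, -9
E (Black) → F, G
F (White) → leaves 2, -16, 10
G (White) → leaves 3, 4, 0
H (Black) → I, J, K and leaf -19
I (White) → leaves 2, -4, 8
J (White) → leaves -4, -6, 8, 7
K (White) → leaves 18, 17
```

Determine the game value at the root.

10

C (White): max(-4, 11) = 11
D (White): max(-13, -19, 10, -9) = 10
B (Black): min(11, 10) = 10
F (White): max(2, -16, 10) = 10
G (White): max(3, 4, 0) = 4
E (Black): min(10, 4) = 4
I (White): max(2, -4, 8) = 8
J (White): max(-4, -6, 8, 7) = 8
K (White): max(18, 17) = 18
H (Black): min(8, 8, 18, -19) = -19
Root (White): max(10, 4, -19, 8) = 10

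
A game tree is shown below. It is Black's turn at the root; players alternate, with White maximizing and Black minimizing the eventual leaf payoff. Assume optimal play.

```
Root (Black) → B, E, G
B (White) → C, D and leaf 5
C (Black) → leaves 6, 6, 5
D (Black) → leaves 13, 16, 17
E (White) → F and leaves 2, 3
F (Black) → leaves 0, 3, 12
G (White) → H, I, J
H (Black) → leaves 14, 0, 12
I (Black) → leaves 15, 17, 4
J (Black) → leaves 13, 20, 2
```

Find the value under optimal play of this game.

C (Black): min(6, 6, 5) = 5
D (Black): min(13, 16, 17) = 13
B (White): max(5, 13, 5) = 13
F (Black): min(0, 3, 12) = 0
E (White): max(0, 2, 3) = 3
H (Black): min(14, 0, 12) = 0
I (Black): min(15, 17, 4) = 4
J (Black): min(13, 20, 2) = 2
G (White): max(0, 4, 2) = 4
Root (Black): min(13, 3, 4) = 3

3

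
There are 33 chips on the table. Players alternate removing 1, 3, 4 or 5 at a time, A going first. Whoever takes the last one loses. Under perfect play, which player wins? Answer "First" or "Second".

Second

W/L table (W = player to move can force a win):
i:   0  1  2  3  4  5  6  7  8  9 10 11 12 13 14 15 16 17 18 19 20 21 22 23 24 25 26 27 28 29 30 31 32 33
     W  L  W  L  W  W  W  W  W  L  W  L  W  W  W  W  W  L  W  L  W  W  W  W  W  L  W  L  W  W  W  W  W  L
Position 33 is L, so the second player wins.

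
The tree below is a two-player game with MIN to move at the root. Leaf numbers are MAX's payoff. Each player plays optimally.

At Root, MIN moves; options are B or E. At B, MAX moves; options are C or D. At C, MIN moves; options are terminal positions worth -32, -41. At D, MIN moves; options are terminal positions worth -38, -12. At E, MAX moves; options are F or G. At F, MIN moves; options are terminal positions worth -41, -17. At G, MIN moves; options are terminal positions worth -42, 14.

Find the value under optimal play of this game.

-41

C (MIN): min(-32, -41) = -41
D (MIN): min(-38, -12) = -38
B (MAX): max(-41, -38) = -38
F (MIN): min(-41, -17) = -41
G (MIN): min(-42, 14) = -42
E (MAX): max(-41, -42) = -41
Root (MIN): min(-38, -41) = -41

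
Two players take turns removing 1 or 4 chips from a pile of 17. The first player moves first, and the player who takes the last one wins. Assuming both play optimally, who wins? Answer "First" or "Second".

Compute winning (W) and losing (L) positions by backward induction:
i:   0  1  2  3  4  5  6  7  8  9 10 11 12 13 14 15 16 17
     L  W  L  W  W  L  W  L  W  W  L  W  L  W  W  L  W  L
Position 17 is L, so the second player wins.

Second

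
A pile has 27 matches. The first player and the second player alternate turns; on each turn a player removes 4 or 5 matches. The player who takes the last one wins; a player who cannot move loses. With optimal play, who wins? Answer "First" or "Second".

Second

W/L table (W = player to move can force a win):
i:   0  1  2  3  4  5  6  7  8  9 10 11 12 13 14 15 16 17 18 19 20 21 22 23 24 25 26 27
     L  L  L  L  W  W  W  W  W  L  L  L  L  W  W  W  W  W  L  L  L  L  W  W  W  W  W  L
Position 27 is L, so the second player wins.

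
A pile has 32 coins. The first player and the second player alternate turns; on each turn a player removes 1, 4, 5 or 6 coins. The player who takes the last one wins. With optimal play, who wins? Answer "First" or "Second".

Mark each pile size as W (mover wins) or L (mover loses):
i:   0  1  2  3  4  5  6  7  8  9 10 11 12 13 14 15 16 17 18 19 20 21 22 23 24 25 26 27 28 29 30 31 32
     L  W  L  W  W  W  W  W  W  L  W  L  W  W  W  W  W  W  L  W  L  W  W  W  W  W  W  L  W  L  W  W  W
Position 32 is W, so the first player wins.

First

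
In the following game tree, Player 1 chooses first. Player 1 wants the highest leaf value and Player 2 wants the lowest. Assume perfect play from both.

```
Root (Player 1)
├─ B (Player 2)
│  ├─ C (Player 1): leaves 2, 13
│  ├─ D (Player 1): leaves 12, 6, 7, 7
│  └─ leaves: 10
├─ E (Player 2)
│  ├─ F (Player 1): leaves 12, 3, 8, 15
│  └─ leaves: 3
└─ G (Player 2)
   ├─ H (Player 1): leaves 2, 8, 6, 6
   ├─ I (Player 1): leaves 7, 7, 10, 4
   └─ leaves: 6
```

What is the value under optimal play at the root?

C (Player 1): max(2, 13) = 13
D (Player 1): max(12, 6, 7, 7) = 12
B (Player 2): min(13, 12, 10) = 10
F (Player 1): max(12, 3, 8, 15) = 15
E (Player 2): min(15, 3) = 3
H (Player 1): max(2, 8, 6, 6) = 8
I (Player 1): max(7, 7, 10, 4) = 10
G (Player 2): min(8, 10, 6) = 6
Root (Player 1): max(10, 3, 6) = 10

10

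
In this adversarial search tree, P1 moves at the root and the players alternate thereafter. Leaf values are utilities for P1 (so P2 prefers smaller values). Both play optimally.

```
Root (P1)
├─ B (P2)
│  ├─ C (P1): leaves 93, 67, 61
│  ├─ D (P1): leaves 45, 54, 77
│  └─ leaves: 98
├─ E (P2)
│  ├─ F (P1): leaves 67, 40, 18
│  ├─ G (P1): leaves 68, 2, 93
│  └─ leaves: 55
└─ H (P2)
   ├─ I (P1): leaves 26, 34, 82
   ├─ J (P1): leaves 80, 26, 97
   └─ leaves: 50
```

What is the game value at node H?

I: max(26, 34, 82) = 82
J: max(80, 26, 97) = 97
H: min(82, 97, 50) = 50

50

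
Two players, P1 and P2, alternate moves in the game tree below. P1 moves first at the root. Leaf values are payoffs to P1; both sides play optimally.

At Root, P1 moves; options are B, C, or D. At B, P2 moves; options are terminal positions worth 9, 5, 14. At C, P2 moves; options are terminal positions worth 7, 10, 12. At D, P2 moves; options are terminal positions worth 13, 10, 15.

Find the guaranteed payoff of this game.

10

B (P2): min(9, 5, 14) = 5
C (P2): min(7, 10, 12) = 7
D (P2): min(13, 10, 15) = 10
Root (P1): max(5, 7, 10) = 10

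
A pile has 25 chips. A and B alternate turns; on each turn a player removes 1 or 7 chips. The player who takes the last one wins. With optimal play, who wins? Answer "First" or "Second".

First

W/L table (W = player to move can force a win):
i:   0  1  2  3  4  5  6  7  8  9 10 11 12 13 14 15 16 17 18 19 20 21 22 23 24 25
     L  W  L  W  L  W  L  W  L  W  L  W  L  W  L  W  L  W  L  W  L  W  L  W  L  W
Position 25 is W, so the first player wins.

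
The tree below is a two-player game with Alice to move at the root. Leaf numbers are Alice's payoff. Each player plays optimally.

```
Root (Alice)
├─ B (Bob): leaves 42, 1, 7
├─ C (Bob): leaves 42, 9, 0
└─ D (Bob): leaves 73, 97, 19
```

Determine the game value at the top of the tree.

B (Bob): min(42, 1, 7) = 1
C (Bob): min(42, 9, 0) = 0
D (Bob): min(73, 97, 19) = 19
Root (Alice): max(1, 0, 19) = 19

19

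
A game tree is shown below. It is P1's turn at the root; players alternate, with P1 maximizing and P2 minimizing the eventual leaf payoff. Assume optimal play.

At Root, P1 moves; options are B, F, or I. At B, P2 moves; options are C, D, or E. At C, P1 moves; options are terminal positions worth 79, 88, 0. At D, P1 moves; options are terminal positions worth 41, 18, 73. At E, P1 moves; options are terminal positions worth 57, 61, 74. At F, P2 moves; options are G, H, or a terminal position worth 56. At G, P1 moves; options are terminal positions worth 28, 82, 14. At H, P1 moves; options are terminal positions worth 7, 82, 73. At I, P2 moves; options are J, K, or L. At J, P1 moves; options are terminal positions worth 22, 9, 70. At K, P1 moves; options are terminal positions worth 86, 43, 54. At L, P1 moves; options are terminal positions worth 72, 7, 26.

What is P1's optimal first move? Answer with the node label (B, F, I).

C (P1): max(79, 88, 0) = 88
D (P1): max(41, 18, 73) = 73
E (P1): max(57, 61, 74) = 74
B (P2): min(88, 73, 74) = 73
G (P1): max(28, 82, 14) = 82
H (P1): max(7, 82, 73) = 82
F (P2): min(82, 82, 56) = 56
J (P1): max(22, 9, 70) = 70
K (P1): max(86, 43, 54) = 86
L (P1): max(72, 7, 26) = 72
I (P2): min(70, 86, 72) = 70
Root (P1): max(73, 56, 70) = 73
P1 picks the child with the highest value: B (value 73).

B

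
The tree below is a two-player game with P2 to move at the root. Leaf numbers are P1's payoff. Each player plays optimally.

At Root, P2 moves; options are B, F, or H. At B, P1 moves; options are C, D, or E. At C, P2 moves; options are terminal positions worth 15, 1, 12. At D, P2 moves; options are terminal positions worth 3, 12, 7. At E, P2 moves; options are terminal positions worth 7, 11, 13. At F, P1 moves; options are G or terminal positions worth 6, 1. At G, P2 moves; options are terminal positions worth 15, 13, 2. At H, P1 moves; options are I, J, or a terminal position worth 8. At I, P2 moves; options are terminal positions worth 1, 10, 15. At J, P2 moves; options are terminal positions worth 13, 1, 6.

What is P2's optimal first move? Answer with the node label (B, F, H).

C (P2): min(15, 1, 12) = 1
D (P2): min(3, 12, 7) = 3
E (P2): min(7, 11, 13) = 7
B (P1): max(1, 3, 7) = 7
G (P2): min(15, 13, 2) = 2
F (P1): max(2, 6, 1) = 6
I (P2): min(1, 10, 15) = 1
J (P2): min(13, 1, 6) = 1
H (P1): max(1, 1, 8) = 8
Root (P2): min(7, 6, 8) = 6
P2 picks the child with the lowest value: F (value 6).

F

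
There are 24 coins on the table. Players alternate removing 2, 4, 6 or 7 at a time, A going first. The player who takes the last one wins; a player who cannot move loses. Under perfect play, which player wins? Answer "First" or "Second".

First

Compute winning (W) and losing (L) positions by backward induction:
i:   0  1  2  3  4  5  6  7  8  9 10 11 12 13 14 15 16 17 18 19 20 21 22 23 24
     L  L  W  W  W  W  W  W  W  L  L  W  W  W  W  W  W  W  L  L  W  W  W  W  W
Position 24 is W, so the first player wins.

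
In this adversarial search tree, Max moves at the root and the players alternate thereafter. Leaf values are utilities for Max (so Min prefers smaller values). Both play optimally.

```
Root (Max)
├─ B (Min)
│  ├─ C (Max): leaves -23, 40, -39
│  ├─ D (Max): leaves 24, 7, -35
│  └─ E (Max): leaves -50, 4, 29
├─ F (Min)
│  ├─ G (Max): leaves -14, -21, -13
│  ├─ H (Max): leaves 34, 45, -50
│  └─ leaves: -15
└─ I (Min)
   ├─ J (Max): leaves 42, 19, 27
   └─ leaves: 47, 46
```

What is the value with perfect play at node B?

24

C: max(-23, 40, -39) = 40
D: max(24, 7, -35) = 24
E: max(-50, 4, 29) = 29
B: min(40, 24, 29) = 24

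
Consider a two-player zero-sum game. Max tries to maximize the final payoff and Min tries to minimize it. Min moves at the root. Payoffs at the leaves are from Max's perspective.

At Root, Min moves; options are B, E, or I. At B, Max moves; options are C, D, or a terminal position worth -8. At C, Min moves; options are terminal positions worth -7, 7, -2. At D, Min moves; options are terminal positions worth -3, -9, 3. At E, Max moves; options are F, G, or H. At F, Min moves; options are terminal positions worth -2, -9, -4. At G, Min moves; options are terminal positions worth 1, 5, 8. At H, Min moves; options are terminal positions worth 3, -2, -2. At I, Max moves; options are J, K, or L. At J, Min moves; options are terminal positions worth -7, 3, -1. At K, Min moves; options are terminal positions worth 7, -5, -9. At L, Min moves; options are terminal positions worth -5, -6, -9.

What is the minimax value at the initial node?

C (Min): min(-7, 7, -2) = -7
D (Min): min(-3, -9, 3) = -9
B (Max): max(-7, -9, -8) = -7
F (Min): min(-2, -9, -4) = -9
G (Min): min(1, 5, 8) = 1
H (Min): min(3, -2, -2) = -2
E (Max): max(-9, 1, -2) = 1
J (Min): min(-7, 3, -1) = -7
K (Min): min(7, -5, -9) = -9
L (Min): min(-5, -6, -9) = -9
I (Max): max(-7, -9, -9) = -7
Root (Min): min(-7, 1, -7) = -7

-7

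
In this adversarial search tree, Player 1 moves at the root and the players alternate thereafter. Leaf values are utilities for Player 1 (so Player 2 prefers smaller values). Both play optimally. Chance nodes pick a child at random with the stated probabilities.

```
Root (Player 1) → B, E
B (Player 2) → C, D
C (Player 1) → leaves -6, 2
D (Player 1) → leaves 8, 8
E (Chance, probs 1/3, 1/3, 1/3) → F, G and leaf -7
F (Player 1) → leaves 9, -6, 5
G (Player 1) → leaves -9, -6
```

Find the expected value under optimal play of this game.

C (Player 1): max(-6, 2) = 2
D (Player 1): max(8, 8) = 8
B (Player 2): min(2, 8) = 2
F (Player 1): max(9, -6, 5) = 9
G (Player 1): max(-9, -6) = -6
E (Chance): 1/3·9 + 1/3·-6 + 1/3·-7 = -1.33
Root (Player 1): max(2, -1.33) = 2

2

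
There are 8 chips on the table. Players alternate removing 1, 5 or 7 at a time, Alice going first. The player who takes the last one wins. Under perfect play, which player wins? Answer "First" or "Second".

Second

Mark each pile size as W (mover wins) or L (mover loses):
i:   0  1  2  3  4  5  6  7  8
     L  W  L  W  L  W  L  W  L
Position 8 is L, so the second player wins.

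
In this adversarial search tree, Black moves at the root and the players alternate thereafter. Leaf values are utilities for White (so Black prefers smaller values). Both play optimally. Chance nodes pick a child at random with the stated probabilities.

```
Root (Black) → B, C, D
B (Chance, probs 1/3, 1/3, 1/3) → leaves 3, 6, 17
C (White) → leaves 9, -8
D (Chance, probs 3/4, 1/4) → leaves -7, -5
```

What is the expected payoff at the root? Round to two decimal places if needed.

-6.5

B (Chance): 1/3·3 + 1/3·6 + 1/3·17 = 8.67
C (White): max(9, -8) = 9
D (Chance): 3/4·-7 + 1/4·-5 = -6.5
Root (Black): min(8.67, 9, -6.5) = -6.5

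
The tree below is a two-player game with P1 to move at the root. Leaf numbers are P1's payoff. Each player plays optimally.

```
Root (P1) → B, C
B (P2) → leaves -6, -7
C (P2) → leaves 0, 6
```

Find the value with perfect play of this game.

0

B (P2): min(-6, -7) = -7
C (P2): min(0, 6) = 0
Root (P1): max(-7, 0) = 0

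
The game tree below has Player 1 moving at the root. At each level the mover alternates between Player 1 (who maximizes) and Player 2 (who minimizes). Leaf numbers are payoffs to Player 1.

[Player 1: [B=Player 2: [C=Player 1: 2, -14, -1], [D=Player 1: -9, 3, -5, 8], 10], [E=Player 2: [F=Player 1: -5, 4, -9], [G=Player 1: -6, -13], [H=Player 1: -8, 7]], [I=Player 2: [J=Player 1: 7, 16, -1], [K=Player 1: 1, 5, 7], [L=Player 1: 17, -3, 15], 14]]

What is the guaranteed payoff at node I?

J: max(7, 16, -1) = 16
K: max(1, 5, 7) = 7
L: max(17, -3, 15) = 17
I: min(16, 7, 17, 14) = 7

7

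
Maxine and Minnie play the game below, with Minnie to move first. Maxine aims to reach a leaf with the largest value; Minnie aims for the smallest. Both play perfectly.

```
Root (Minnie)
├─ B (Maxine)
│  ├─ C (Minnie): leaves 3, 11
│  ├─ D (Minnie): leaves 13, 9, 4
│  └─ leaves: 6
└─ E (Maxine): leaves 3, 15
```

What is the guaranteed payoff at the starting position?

6

C (Minnie): min(3, 11) = 3
D (Minnie): min(13, 9, 4) = 4
B (Maxine): max(3, 4, 6) = 6
E (Maxine): max(3, 15) = 15
Root (Minnie): min(6, 15) = 6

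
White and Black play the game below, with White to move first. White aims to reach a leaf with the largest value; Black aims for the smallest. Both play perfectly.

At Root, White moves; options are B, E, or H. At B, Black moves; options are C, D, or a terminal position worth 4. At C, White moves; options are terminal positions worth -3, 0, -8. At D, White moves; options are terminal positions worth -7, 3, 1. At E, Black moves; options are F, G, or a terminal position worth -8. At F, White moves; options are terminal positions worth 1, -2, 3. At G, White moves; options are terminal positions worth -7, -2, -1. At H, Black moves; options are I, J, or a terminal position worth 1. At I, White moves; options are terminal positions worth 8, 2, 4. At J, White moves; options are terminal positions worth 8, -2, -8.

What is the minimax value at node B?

C: max(-3, 0, -8) = 0
D: max(-7, 3, 1) = 3
B: min(0, 3, 4) = 0

0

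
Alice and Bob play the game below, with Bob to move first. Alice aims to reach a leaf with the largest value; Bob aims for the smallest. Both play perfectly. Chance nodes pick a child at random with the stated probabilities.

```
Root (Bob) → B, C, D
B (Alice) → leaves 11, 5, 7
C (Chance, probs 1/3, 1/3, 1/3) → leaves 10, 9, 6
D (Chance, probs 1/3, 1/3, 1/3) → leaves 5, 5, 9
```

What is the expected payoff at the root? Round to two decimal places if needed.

B (Alice): max(11, 5, 7) = 11
C (Chance): 1/3·10 + 1/3·9 + 1/3·6 = 8.33
D (Chance): 1/3·5 + 1/3·5 + 1/3·9 = 6.33
Root (Bob): min(11, 8.33, 6.33) = 6.33

6.33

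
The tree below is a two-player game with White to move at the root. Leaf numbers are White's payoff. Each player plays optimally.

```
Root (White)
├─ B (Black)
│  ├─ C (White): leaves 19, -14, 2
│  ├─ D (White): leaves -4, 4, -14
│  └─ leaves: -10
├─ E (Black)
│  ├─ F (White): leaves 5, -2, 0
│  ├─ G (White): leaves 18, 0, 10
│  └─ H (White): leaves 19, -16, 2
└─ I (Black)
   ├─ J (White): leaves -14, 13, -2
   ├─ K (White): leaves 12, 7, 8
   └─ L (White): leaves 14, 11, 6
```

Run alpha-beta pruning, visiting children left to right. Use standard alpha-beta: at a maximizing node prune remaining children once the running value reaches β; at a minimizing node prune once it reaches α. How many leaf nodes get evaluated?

19

C [α=-∞,β=+∞]: v=19
D [α=-∞,β=19]: v=4
B [α=-∞,β=+∞]: v=-10
F [α=-10,β=+∞]: v=5
G [α=-10,β=5]: v=18 after child 1 ≥ β → β-cutoff, skip 2
H [α=-10,β=5]: v=19 after child 1 ≥ β → β-cutoff, skip 2
E [α=-10,β=+∞]: v=5
J [α=5,β=+∞]: v=13
K [α=5,β=13]: v=12
L [α=5,β=12]: v=14 after child 1 ≥ β → β-cutoff, skip 2
I [α=5,β=+∞]: v=12
Root [α=-∞,β=+∞]: v=12
Leaves evaluated: 19 of 25.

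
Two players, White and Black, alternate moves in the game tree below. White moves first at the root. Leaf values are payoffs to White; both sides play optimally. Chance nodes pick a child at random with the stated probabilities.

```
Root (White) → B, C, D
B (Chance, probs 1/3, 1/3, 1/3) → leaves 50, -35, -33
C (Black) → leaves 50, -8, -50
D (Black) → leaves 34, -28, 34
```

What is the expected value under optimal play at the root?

-6

B (Chance): 1/3·50 + 1/3·-35 + 1/3·-33 = -6
C (Black): min(50, -8, -50) = -50
D (Black): min(34, -28, 34) = -28
Root (White): max(-6, -50, -28) = -6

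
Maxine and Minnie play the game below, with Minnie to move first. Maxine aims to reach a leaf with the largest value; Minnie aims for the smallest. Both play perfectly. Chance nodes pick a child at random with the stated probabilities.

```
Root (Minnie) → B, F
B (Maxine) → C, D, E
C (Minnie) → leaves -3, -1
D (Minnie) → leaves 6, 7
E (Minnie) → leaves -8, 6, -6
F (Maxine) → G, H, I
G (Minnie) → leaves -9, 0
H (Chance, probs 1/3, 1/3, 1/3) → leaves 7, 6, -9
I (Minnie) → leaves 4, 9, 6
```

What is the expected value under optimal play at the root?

4

C (Minnie): min(-3, -1) = -3
D (Minnie): min(6, 7) = 6
E (Minnie): min(-8, 6, -6) = -8
B (Maxine): max(-3, 6, -8) = 6
G (Minnie): min(-9, 0) = -9
H (Chance): 1/3·7 + 1/3·6 + 1/3·-9 = 1.33
I (Minnie): min(4, 9, 6) = 4
F (Maxine): max(-9, 1.33, 4) = 4
Root (Minnie): min(6, 4) = 4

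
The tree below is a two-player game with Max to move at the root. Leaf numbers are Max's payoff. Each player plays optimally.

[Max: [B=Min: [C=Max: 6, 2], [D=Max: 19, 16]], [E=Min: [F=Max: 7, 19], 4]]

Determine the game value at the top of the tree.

6

C (Max): max(6, 2) = 6
D (Max): max(19, 16) = 19
B (Min): min(6, 19) = 6
F (Max): max(7, 19) = 19
E (Min): min(19, 4) = 4
Root (Max): max(6, 4) = 6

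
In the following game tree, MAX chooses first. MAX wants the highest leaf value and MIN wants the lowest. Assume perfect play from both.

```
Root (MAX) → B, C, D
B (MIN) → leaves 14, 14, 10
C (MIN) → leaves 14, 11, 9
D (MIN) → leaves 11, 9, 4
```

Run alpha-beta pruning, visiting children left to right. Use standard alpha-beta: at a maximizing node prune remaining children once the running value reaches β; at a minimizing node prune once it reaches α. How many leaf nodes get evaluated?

B [α=-∞,β=+∞]: v=10
C [α=10,β=+∞]: v=9
D [α=10,β=+∞]: v=9 after child 2 ≤ α → α-cutoff, skip 1
Root [α=-∞,β=+∞]: v=10
Leaves evaluated: 8 of 9.

8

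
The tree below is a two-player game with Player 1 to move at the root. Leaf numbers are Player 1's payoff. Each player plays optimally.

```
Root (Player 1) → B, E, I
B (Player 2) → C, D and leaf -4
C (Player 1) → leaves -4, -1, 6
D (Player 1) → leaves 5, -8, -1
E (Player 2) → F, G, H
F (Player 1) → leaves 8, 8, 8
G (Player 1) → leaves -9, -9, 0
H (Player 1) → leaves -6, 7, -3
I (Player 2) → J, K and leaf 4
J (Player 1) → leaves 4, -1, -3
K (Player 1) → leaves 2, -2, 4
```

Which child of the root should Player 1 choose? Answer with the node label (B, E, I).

C (Player 1): max(-4, -1, 6) = 6
D (Player 1): max(5, -8, -1) = 5
B (Player 2): min(6, 5, -4) = -4
F (Player 1): max(8, 8, 8) = 8
G (Player 1): max(-9, -9, 0) = 0
H (Player 1): max(-6, 7, -3) = 7
E (Player 2): min(8, 0, 7) = 0
J (Player 1): max(4, -1, -3) = 4
K (Player 1): max(2, -2, 4) = 4
I (Player 2): min(4, 4, 4) = 4
Root (Player 1): max(-4, 0, 4) = 4
Player 1 picks the child with the highest value: I (value 4).

I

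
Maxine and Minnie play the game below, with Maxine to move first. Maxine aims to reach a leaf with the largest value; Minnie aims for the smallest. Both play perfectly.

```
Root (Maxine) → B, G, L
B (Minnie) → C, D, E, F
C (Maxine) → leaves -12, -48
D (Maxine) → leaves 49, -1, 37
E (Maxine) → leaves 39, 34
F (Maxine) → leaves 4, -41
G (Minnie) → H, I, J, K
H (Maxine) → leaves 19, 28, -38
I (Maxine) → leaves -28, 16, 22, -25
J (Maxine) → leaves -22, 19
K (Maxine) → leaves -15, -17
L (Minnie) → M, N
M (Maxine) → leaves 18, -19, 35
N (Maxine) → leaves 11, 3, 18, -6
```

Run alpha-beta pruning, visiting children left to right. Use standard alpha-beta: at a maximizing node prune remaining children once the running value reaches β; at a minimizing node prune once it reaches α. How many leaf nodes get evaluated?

C [α=-∞,β=+∞]: v=-12
D [α=-∞,β=-12]: v=49 after child 1 ≥ β → β-cutoff, skip 2
E [α=-∞,β=-12]: v=39 after child 1 ≥ β → β-cutoff, skip 1
F [α=-∞,β=-12]: v=4 after child 1 ≥ β → β-cutoff, skip 1
B [α=-∞,β=+∞]: v=-12
H [α=-12,β=+∞]: v=28
I [α=-12,β=28]: v=22
J [α=-12,β=22]: v=19
K [α=-12,β=19]: v=-15
G [α=-12,β=+∞]: v=-15
M [α=-12,β=+∞]: v=35
N [α=-12,β=35]: v=18
L [α=-12,β=+∞]: v=18
Root [α=-∞,β=+∞]: v=18
Leaves evaluated: 23 of 27.

23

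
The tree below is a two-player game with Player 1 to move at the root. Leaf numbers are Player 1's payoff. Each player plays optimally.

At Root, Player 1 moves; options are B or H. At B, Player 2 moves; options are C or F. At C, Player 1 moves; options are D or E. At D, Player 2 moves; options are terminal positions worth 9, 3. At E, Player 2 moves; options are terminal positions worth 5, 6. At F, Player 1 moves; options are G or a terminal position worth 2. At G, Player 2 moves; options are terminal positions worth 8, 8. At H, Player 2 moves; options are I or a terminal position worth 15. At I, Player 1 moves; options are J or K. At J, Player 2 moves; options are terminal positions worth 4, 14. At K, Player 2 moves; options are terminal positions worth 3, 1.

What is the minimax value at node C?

D: min(9, 3) = 3
E: min(5, 6) = 5
C: max(3, 5) = 5

5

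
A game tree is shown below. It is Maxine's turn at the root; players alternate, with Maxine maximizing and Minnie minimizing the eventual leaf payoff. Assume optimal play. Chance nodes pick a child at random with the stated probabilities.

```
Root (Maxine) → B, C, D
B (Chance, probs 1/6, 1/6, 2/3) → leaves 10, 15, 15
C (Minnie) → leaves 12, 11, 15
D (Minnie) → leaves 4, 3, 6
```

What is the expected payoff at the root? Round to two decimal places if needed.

14.17

B (Chance): 1/6·10 + 1/6·15 + 2/3·15 = 14.17
C (Minnie): min(12, 11, 15) = 11
D (Minnie): min(4, 3, 6) = 3
Root (Maxine): max(14.17, 11, 3) = 14.17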